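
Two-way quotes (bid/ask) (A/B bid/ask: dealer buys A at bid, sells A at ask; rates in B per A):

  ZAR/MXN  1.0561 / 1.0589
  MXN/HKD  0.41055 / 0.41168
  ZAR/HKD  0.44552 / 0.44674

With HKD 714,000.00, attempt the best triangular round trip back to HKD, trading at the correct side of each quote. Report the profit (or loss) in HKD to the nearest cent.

Net profit: HKD 15,710.67

Best loop HKD → MXN → ZAR → HKD:
HKD 714,000.00 ÷ 0.41168 (buy MXN at ask) = MXN 1,734,356.78
MXN 1,734,356.78 ÷ 1.0589 (buy ZAR at ask) = ZAR 1,637,885.34
ZAR 1,637,885.34 × 0.44552 (sell ZAR at bid) = HKD 729,710.67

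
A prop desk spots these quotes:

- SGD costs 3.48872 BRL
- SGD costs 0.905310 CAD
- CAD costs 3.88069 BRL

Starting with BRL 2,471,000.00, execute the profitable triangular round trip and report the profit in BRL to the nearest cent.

Profitable loop is BRL → SGD → CAD → BRL:
BRL 2,471,000.00 ÷ 3.48872 = SGD 708,282.69
SGD 708,282.69 × 0.905310 = CAD 641,215.41
CAD 641,215.41 × 3.88069 = BRL 2,488,358.21
Profit = BRL 2,488,358.21 − BRL 2,471,000.00

Profit: BRL 17,358.21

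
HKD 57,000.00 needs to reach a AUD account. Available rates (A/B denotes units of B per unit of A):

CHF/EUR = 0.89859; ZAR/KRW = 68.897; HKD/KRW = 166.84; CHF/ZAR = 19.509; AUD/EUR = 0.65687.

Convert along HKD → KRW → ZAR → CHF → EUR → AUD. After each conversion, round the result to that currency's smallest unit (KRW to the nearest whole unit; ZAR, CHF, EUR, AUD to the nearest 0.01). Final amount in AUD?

AUD 9,678.81

HKD 57,000.00 × 166.84 = KRW 9,509,880
KRW 9,509,880 ÷ 68.897 = ZAR 138,030.39
ZAR 138,030.39 ÷ 19.509 = CHF 7,075.22
CHF 7,075.22 × 0.89859 = EUR 6,357.72
EUR 6,357.72 ÷ 0.65687 = AUD 9,678.81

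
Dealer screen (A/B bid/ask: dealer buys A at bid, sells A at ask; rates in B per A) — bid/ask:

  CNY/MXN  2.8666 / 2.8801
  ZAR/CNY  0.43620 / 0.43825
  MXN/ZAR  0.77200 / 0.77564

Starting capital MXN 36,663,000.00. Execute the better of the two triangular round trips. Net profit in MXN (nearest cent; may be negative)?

Best loop MXN → CNY → ZAR → MXN:
MXN 36,663,000.00 ÷ 2.8801 (buy CNY at ask) = CNY 12,729,766.33
CNY 12,729,766.33 ÷ 0.43825 (buy ZAR at ask) = ZAR 29,046,814.21
ZAR 29,046,814.21 ÷ 0.77564 (buy MXN at ask) = MXN 37,448,834.78

Net profit: MXN 785,834.78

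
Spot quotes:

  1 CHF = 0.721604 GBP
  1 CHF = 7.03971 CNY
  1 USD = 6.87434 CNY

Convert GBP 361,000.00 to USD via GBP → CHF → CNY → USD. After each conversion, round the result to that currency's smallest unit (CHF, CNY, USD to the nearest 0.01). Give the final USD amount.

USD 512,309.06

GBP 361,000.00 ÷ 0.721604 = CHF 500,274.39
CHF 500,274.39 × 7.03971 = CNY 3,521,786.63
CNY 3,521,786.63 ÷ 6.87434 = USD 512,309.06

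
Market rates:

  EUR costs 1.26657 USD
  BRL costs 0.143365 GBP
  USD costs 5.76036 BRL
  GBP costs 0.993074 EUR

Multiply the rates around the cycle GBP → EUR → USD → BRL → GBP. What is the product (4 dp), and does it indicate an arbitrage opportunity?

Around GBP → EUR → USD → BRL → GBP: 1 × 0.993074 × 1.26657 × 5.76036 × 0.143365 = 1.038732
Product > 1; profitable direction is GBP → EUR → USD → BRL → GBP.

1.0387 (arbitrage exists)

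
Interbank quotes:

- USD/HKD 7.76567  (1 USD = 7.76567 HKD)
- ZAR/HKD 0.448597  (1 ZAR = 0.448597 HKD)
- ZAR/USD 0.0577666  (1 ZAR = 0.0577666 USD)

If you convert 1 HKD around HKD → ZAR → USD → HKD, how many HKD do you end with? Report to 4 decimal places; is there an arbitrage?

1.0000 (no arbitrage)

Around HKD → ZAR → USD → HKD: 1 ÷ 0.448597 × 0.0577666 × 7.76567 = 0.999999
Product ≈ 1 (deviation 0.000%, within rounding noise).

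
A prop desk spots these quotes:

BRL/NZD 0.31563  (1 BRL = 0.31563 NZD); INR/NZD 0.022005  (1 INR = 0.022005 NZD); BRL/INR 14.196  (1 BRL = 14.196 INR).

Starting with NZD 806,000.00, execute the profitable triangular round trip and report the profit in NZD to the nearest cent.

Profitable loop is NZD → INR → BRL → NZD:
NZD 806,000.00 ÷ 0.022005 = INR 36,628,039.08
INR 36,628,039.08 ÷ 14.196 = BRL 2,580,166.18
BRL 2,580,166.18 × 0.31563 = NZD 814,377.85
Profit = NZD 814,377.85 − NZD 806,000.00

Profit: NZD 8,377.85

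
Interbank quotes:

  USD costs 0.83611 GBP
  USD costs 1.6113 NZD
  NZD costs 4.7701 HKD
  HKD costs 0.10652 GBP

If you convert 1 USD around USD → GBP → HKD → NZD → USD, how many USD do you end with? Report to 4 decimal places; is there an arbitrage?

Around USD → GBP → HKD → NZD → USD: 1 × 0.83611 ÷ 0.10652 ÷ 4.7701 ÷ 1.6113 = 1.021241
Product > 1; profitable direction is USD → GBP → HKD → NZD → USD.

1.0212 (arbitrage exists)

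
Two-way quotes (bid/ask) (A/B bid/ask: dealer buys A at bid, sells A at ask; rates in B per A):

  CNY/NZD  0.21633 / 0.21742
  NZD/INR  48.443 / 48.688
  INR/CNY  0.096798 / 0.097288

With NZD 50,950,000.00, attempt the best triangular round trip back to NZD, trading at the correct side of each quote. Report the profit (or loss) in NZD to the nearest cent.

Best loop NZD → INR → CNY → NZD:
NZD 50,950,000.00 × 48.443 (sell NZD at bid) = INR 2,468,170,850.00
INR 2,468,170,850.00 × 0.096798 (sell INR at bid) = CNY 238,914,001.94
CNY 238,914,001.94 × 0.21633 (sell CNY at bid) = NZD 51,684,266.04

Net profit: NZD 734,266.04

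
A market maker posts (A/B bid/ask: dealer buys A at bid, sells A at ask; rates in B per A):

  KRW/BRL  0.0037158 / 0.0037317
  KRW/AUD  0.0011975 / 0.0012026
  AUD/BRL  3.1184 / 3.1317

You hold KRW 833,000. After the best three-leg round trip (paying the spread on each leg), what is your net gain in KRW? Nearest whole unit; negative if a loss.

Net profit: KRW 577

Best loop KRW → AUD → BRL → KRW:
KRW 833,000 × 0.0011975 (sell KRW at bid) = AUD 997.52
AUD 997.52 × 3.1184 (sell AUD at bid) = BRL 3,110.66
BRL 3,110.66 ÷ 0.0037317 (buy KRW at ask) = KRW 833,577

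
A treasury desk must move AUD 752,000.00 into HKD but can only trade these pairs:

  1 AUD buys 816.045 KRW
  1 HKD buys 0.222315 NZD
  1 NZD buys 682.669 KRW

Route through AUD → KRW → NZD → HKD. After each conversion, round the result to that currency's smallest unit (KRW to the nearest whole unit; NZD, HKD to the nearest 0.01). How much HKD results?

AUD 752,000.00 × 816.045 = KRW 613,665,840
KRW 613,665,840 ÷ 682.669 = NZD 898,921.50
NZD 898,921.50 ÷ 0.222315 = HKD 4,043,458.61

HKD 4,043,458.61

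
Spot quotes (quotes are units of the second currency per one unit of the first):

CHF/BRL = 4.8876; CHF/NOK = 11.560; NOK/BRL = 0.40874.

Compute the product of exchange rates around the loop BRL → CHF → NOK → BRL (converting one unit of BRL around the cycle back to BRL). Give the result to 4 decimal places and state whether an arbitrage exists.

Around BRL → CHF → NOK → BRL: 1 ÷ 4.8876 × 11.560 × 0.40874 = 0.966739
Product < 1; profitable direction is BRL → NOK → CHF → BRL.

0.9667 (arbitrage exists)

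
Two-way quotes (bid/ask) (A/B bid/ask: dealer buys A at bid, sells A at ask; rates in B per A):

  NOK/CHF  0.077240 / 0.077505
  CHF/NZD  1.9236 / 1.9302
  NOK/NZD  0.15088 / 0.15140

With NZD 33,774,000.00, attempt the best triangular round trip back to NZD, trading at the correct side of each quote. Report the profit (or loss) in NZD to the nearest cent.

Best loop NZD → CHF → NOK → NZD:
NZD 33,774,000.00 ÷ 1.9302 (buy CHF at ask) = CHF 17,497,668.64
CHF 17,497,668.64 ÷ 0.077505 (buy NOK at ask) = NOK 225,761,804.21
NOK 225,761,804.21 × 0.15088 (sell NOK at bid) = NZD 34,062,941.02

Net profit: NZD 288,941.02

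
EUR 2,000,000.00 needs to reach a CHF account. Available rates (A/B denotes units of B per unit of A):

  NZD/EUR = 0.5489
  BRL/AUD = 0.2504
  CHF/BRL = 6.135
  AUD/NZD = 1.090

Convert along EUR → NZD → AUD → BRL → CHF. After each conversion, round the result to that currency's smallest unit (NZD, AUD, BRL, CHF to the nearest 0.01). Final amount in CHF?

EUR 2,000,000.00 ÷ 0.5489 = NZD 3,643,650.94
NZD 3,643,650.94 ÷ 1.090 = AUD 3,342,799.03
AUD 3,342,799.03 ÷ 0.2504 = BRL 13,349,836.38
BRL 13,349,836.38 ÷ 6.135 = CHF 2,176,012.45

CHF 2,176,012.45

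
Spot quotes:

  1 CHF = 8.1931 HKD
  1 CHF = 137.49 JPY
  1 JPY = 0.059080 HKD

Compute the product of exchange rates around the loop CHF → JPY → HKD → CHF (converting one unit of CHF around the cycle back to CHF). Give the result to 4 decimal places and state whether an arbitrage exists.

0.9914 (arbitrage exists)

Around CHF → JPY → HKD → CHF: 1 × 137.49 × 0.059080 ÷ 8.1931 = 0.991433
Product < 1; profitable direction is CHF → HKD → JPY → CHF.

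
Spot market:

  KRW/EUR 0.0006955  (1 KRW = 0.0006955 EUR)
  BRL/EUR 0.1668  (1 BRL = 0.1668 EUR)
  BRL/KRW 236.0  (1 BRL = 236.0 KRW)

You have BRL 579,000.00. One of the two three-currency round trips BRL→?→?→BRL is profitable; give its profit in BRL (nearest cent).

Profitable loop is BRL → EUR → KRW → BRL:
BRL 579,000.00 × 0.1668 = EUR 96,577.20
EUR 96,577.20 ÷ 0.0006955 = KRW 138,860,101
KRW 138,860,101 ÷ 236.0 = BRL 588,390.26
Profit = BRL 588,390.26 − BRL 579,000.00

Profit: BRL 9,390.26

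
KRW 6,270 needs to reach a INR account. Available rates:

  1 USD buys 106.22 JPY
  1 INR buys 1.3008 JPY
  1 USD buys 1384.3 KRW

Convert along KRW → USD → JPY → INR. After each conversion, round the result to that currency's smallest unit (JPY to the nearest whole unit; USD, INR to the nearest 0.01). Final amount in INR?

KRW 6,270 ÷ 1384.3 = USD 4.53
USD 4.53 × 106.22 = JPY 481
JPY 481 ÷ 1.3008 = INR 369.77

INR 369.77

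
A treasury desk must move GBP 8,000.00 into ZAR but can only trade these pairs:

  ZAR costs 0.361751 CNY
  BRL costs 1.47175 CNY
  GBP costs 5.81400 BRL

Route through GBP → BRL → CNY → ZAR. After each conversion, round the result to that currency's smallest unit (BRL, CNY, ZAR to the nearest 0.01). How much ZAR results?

ZAR 189,229.72

GBP 8,000.00 × 5.81400 = BRL 46,512.00
BRL 46,512.00 × 1.47175 = CNY 68,454.04
CNY 68,454.04 ÷ 0.361751 = ZAR 189,229.72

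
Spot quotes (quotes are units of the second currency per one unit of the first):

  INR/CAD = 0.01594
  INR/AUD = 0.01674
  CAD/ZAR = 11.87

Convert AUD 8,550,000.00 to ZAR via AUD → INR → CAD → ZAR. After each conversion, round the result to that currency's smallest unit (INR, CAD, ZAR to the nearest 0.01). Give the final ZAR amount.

ZAR 96,638,392.48

AUD 8,550,000.00 ÷ 0.01674 = INR 510,752,688.17
INR 510,752,688.17 × 0.01594 = CAD 8,141,397.85
CAD 8,141,397.85 × 11.87 = ZAR 96,638,392.48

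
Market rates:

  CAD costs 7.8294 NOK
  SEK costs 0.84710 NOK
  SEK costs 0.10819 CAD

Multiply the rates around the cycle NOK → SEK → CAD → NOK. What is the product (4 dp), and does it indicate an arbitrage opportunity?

Around NOK → SEK → CAD → NOK: 1 ÷ 0.84710 × 0.10819 × 7.8294 = 0.999956
Product ≈ 1 (deviation 0.004%, within rounding noise).

1.0000 (no arbitrage)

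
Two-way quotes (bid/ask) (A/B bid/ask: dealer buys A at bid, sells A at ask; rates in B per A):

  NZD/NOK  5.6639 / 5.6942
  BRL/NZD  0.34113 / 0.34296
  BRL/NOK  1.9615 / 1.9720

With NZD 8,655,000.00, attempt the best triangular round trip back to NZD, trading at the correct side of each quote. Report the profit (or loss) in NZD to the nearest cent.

Net profit: NZD 38,190.51

Best loop NZD → BRL → NOK → NZD:
NZD 8,655,000.00 ÷ 0.34296 (buy BRL at ask) = BRL 25,236,179.15
BRL 25,236,179.15 × 1.9615 (sell BRL at bid) = NOK 49,500,765.40
NOK 49,500,765.40 ÷ 5.6942 (buy NZD at ask) = NZD 8,693,190.51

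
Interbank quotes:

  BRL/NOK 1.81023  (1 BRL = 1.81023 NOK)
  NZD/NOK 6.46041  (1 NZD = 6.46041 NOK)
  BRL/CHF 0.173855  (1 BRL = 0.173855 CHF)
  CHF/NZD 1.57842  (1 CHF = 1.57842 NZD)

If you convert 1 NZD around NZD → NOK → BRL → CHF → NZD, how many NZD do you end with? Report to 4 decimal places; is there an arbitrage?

Around NZD → NOK → BRL → CHF → NZD: 1 × 6.46041 ÷ 1.81023 × 0.173855 × 1.57842 = 0.979346
Product < 1; profitable direction is NZD → CHF → BRL → NOK → NZD.

0.9793 (arbitrage exists)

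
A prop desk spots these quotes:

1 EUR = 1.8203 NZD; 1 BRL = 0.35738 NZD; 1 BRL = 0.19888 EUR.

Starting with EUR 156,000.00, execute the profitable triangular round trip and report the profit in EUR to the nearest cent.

Profitable loop is EUR → NZD → BRL → EUR:
EUR 156,000.00 × 1.8203 = NZD 283,966.80
NZD 283,966.80 ÷ 0.35738 = BRL 794,579.44
BRL 794,579.44 × 0.19888 = EUR 158,025.96
Profit = EUR 158,025.96 − EUR 156,000.00

Profit: EUR 2,025.96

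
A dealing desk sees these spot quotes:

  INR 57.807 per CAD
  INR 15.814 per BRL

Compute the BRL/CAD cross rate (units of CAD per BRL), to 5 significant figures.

BRL/CAD = 0.27357

1 BRL × 15.814 = 15.814 INR
15.814 INR ÷ 57.807 = 0.273565 CAD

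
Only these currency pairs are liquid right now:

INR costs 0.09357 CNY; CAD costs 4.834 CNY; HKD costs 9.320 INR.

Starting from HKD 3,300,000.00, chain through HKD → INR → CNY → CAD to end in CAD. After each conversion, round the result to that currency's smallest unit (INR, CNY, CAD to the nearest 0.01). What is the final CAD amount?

HKD 3,300,000.00 × 9.320 = INR 30,756,000.00
INR 30,756,000.00 × 0.09357 = CNY 2,877,838.92
CNY 2,877,838.92 ÷ 4.834 = CAD 595,332.83

CAD 595,332.83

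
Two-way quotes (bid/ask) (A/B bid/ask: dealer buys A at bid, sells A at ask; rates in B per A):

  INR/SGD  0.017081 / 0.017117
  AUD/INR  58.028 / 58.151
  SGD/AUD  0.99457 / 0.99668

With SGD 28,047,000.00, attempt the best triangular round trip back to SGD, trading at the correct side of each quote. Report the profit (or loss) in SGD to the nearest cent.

Best loop SGD → INR → AUD → SGD:
SGD 28,047,000.00 ÷ 0.017117 (buy INR at ask) = INR 1,638,546,474.27
INR 1,638,546,474.27 ÷ 58.151 (buy AUD at ask) = AUD 28,177,442.77
AUD 28,177,442.77 ÷ 0.99668 (buy SGD at ask) = SGD 28,271,303.49

Net profit: SGD 224,303.49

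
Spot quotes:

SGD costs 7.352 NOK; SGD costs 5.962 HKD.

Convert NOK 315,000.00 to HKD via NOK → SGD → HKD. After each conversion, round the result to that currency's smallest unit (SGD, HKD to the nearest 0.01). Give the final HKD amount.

NOK 315,000.00 ÷ 7.352 = SGD 42,845.48
SGD 42,845.48 × 5.962 = HKD 255,444.75

HKD 255,444.75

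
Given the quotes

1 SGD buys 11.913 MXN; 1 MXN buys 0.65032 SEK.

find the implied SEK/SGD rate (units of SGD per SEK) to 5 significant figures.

SEK/SGD = 0.12908

1 SEK ÷ 0.65032 = 1.5377 MXN
1.5377 MXN ÷ 11.913 = 0.129078 SGD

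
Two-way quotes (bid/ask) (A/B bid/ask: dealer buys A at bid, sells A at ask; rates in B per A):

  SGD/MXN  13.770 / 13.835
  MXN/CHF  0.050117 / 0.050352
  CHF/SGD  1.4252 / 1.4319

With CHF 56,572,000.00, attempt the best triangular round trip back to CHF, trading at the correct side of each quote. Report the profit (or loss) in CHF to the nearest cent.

Best loop CHF → MXN → SGD → CHF:
CHF 56,572,000.00 ÷ 0.050352 (buy MXN at ask) = MXN 1,123,530,346.36
MXN 1,123,530,346.36 ÷ 13.835 (buy SGD at ask) = SGD 81,209,276.93
SGD 81,209,276.93 ÷ 1.4319 (buy CHF at ask) = CHF 56,714,349.42

Net profit: CHF 142,349.42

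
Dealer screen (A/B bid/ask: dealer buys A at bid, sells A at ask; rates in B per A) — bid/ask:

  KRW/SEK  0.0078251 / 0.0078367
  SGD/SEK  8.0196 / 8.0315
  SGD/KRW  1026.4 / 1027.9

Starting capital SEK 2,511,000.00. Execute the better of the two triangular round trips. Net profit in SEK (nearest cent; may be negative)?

Net profit: SEK 57.10

Best loop SEK → SGD → KRW → SEK:
SEK 2,511,000.00 ÷ 8.0315 (buy SGD at ask) = SGD 312,643.96
SGD 312,643.96 × 1026.4 (sell SGD at bid) = KRW 320,897,765
KRW 320,897,765 × 0.0078251 (sell KRW at bid) = SEK 2,511,057.10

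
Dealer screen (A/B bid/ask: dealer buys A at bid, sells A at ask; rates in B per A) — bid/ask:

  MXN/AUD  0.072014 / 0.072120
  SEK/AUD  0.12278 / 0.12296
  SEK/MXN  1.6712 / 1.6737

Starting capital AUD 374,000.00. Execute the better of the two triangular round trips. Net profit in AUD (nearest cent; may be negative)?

Best loop AUD → MXN → SEK → AUD:
AUD 374,000.00 ÷ 0.072120 (buy MXN at ask) = MXN 5,185,801.44
MXN 5,185,801.44 ÷ 1.6737 (buy SEK at ask) = SEK 3,098,405.59
SEK 3,098,405.59 × 0.12278 (sell SEK at bid) = AUD 380,422.24

Net profit: AUD 6,422.24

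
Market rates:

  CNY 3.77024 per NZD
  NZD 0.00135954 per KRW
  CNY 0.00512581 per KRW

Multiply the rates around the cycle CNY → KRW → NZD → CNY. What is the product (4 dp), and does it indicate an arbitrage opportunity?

1.0000 (no arbitrage)

Around CNY → KRW → NZD → CNY: 1 ÷ 0.00512581 × 0.00135954 × 3.77024 = 0.999997
Product ≈ 1 (deviation 0.000%, within rounding noise).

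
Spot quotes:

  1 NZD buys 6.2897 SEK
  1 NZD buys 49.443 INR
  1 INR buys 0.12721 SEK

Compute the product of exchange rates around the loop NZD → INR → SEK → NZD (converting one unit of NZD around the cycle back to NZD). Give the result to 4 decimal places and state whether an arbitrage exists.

1.0000 (no arbitrage)

Around NZD → INR → SEK → NZD: 1 × 49.443 × 0.12721 ÷ 6.2897 = 0.999991
Product ≈ 1 (deviation 0.001%, within rounding noise).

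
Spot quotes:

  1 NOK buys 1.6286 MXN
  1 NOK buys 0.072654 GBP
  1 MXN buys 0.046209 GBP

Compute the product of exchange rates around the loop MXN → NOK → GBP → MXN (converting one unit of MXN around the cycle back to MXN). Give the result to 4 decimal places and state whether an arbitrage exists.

0.9654 (arbitrage exists)

Around MXN → NOK → GBP → MXN: 1 ÷ 1.6286 × 0.072654 ÷ 0.046209 = 0.965425
Product < 1; profitable direction is MXN → GBP → NOK → MXN.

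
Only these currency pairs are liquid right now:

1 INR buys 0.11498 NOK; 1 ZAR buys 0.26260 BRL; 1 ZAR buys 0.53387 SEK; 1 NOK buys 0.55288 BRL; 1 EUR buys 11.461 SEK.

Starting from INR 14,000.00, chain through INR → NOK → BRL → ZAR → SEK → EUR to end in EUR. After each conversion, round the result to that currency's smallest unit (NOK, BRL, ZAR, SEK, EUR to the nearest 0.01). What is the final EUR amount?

INR 14,000.00 × 0.11498 = NOK 1,609.72
NOK 1,609.72 × 0.55288 = BRL 889.98
BRL 889.98 ÷ 0.26260 = ZAR 3,389.11
ZAR 3,389.11 × 0.53387 = SEK 1,809.34
SEK 1,809.34 ÷ 11.461 = EUR 157.87

EUR 157.87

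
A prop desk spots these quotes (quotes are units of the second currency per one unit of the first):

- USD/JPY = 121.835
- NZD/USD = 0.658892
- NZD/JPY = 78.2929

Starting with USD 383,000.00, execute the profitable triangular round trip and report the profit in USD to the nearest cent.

Profitable loop is USD → JPY → NZD → USD:
USD 383,000.00 × 121.835 = JPY 46,662,805
JPY 46,662,805 ÷ 78.2929 = NZD 596,003.02
NZD 596,003.02 × 0.658892 = USD 392,701.62
Profit = USD 392,701.62 − USD 383,000.00

Profit: USD 9,701.62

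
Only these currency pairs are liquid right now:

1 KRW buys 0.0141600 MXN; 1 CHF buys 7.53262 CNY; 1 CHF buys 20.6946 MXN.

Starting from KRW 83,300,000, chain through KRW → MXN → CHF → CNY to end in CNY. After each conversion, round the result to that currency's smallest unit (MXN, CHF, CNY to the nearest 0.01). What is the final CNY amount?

CNY 429,335.99

KRW 83,300,000 × 0.0141600 = MXN 1,179,528.00
MXN 1,179,528.00 ÷ 20.6946 = CHF 56,996.90
CHF 56,996.90 × 7.53262 = CNY 429,335.99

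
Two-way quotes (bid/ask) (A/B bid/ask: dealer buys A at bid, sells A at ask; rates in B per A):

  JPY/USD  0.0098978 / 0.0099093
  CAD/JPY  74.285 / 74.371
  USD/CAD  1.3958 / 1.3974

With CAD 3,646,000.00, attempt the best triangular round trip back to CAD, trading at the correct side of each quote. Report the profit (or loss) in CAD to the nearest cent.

Best loop CAD → JPY → USD → CAD:
CAD 3,646,000.00 × 74.285 (sell CAD at bid) = JPY 270,843,110
JPY 270,843,110 × 0.0098978 (sell JPY at bid) = USD 2,680,750.93
USD 2,680,750.93 × 1.3958 (sell USD at bid) = CAD 3,741,792.15

Net profit: CAD 95,792.15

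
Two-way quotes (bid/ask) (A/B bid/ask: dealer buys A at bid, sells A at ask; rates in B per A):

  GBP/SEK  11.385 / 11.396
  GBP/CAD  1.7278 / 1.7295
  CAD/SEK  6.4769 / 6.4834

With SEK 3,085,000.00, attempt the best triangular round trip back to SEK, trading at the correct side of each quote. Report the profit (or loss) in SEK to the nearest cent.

Best loop SEK → CAD → GBP → SEK:
SEK 3,085,000.00 ÷ 6.4834 (buy CAD at ask) = CAD 475,830.58
CAD 475,830.58 ÷ 1.7295 (buy GBP at ask) = GBP 275,126.10
GBP 275,126.10 × 11.385 (sell GBP at bid) = SEK 3,132,310.60

Net profit: SEK 47,310.60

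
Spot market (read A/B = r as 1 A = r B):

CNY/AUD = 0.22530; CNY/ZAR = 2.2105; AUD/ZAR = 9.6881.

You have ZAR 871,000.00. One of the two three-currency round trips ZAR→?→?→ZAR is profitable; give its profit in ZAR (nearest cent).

Profitable loop is ZAR → AUD → CNY → ZAR:
ZAR 871,000.00 ÷ 9.6881 = AUD 89,904.11
AUD 89,904.11 ÷ 0.22530 = CNY 399,041.76
CNY 399,041.76 × 2.2105 = ZAR 882,081.82
Profit = ZAR 882,081.82 − ZAR 871,000.00

Profit: ZAR 11,081.82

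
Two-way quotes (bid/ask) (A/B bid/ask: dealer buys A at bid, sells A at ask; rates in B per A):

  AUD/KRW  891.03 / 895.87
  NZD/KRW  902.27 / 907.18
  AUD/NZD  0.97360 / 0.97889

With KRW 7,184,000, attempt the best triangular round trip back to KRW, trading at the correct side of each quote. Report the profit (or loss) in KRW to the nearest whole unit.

Best loop KRW → NZD → AUD → KRW:
KRW 7,184,000 ÷ 907.18 (buy NZD at ask) = NZD 7,919.05
NZD 7,919.05 ÷ 0.97889 (buy AUD at ask) = AUD 8,089.82
AUD 8,089.82 × 891.03 (sell AUD at bid) = KRW 7,208,274

Net profit: KRW 24,274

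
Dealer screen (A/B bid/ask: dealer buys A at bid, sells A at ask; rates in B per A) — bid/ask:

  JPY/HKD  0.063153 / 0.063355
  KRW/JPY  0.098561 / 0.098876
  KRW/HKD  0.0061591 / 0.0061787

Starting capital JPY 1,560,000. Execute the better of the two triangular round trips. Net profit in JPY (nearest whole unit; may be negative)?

Best loop JPY → HKD → KRW → JPY:
JPY 1,560,000 × 0.063153 (sell JPY at bid) = HKD 98,518.68
HKD 98,518.68 ÷ 0.0061787 (buy KRW at ask) = KRW 15,944,888
KRW 15,944,888 × 0.098561 (sell KRW at bid) = JPY 1,571,544

Net profit: JPY 11,544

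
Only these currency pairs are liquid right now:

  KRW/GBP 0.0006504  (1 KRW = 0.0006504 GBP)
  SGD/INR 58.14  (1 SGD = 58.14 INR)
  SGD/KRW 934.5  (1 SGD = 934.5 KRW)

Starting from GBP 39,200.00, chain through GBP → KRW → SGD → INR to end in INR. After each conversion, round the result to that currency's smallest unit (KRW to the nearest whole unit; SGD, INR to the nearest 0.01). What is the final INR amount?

GBP 39,200.00 ÷ 0.0006504 = KRW 60,270,603
KRW 60,270,603 ÷ 934.5 = SGD 64,495.03
SGD 64,495.03 × 58.14 = INR 3,749,741.04

INR 3,749,741.04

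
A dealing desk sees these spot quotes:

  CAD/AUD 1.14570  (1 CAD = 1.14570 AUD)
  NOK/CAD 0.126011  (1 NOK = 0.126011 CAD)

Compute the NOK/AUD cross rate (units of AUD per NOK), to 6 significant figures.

NOK/AUD = 0.144371

1 NOK × 0.126011 = 0.126011 CAD
0.126011 CAD × 1.14570 = 0.144371 AUD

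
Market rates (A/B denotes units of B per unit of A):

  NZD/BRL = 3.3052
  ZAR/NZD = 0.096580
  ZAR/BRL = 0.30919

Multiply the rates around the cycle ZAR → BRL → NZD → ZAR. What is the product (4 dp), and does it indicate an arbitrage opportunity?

0.9686 (arbitrage exists)

Around ZAR → BRL → NZD → ZAR: 1 × 0.30919 ÷ 3.3052 ÷ 0.096580 = 0.968591
Product < 1; profitable direction is ZAR → NZD → BRL → ZAR.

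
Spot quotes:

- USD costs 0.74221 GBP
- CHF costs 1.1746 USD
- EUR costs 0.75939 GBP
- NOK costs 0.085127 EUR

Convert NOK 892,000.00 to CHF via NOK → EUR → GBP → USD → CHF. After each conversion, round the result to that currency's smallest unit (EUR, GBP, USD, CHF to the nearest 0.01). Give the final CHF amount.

NOK 892,000.00 × 0.085127 = EUR 75,933.28
EUR 75,933.28 × 0.75939 = GBP 57,662.97
GBP 57,662.97 ÷ 0.74221 = USD 77,690.91
USD 77,690.91 ÷ 1.1746 = CHF 66,142.44

CHF 66,142.44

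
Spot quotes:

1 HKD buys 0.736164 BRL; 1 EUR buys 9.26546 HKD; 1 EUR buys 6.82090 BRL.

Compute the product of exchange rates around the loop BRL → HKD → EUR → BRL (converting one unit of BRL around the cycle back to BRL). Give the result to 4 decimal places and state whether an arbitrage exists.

Around BRL → HKD → EUR → BRL: 1 ÷ 0.736164 ÷ 9.26546 × 6.82090 = 1.000000
Product ≈ 1 (deviation 0.000%, within rounding noise).

1.0000 (no arbitrage)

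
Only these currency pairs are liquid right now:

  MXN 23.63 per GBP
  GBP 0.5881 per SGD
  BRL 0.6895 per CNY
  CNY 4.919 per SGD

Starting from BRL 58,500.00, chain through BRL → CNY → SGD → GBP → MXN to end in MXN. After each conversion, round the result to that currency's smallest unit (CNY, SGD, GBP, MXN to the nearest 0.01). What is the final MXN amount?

BRL 58,500.00 ÷ 0.6895 = CNY 84,844.09
CNY 84,844.09 ÷ 4.919 = SGD 17,248.24
SGD 17,248.24 × 0.5881 = GBP 10,143.69
GBP 10,143.69 × 23.63 = MXN 239,695.39

MXN 239,695.39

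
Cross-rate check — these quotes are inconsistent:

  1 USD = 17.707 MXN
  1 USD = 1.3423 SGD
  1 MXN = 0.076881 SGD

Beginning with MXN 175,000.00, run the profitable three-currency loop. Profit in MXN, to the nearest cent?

Profit: MXN 2,481.25

Profitable loop is MXN → SGD → USD → MXN:
MXN 175,000.00 × 0.076881 = SGD 13,454.18
SGD 13,454.18 ÷ 1.3423 = USD 10,023.23
USD 10,023.23 × 17.707 = MXN 177,481.25
Profit = MXN 177,481.25 − MXN 175,000.00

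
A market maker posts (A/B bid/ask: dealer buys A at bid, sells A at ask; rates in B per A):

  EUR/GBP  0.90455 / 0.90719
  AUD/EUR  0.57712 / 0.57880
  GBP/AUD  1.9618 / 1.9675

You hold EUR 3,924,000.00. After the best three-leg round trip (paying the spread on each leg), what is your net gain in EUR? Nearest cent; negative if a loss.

Best loop EUR → GBP → AUD → EUR:
EUR 3,924,000.00 × 0.90455 (sell EUR at bid) = GBP 3,549,454.20
GBP 3,549,454.20 × 1.9618 (sell GBP at bid) = AUD 6,963,319.25
AUD 6,963,319.25 × 0.57712 (sell AUD at bid) = EUR 4,018,670.81

Net profit: EUR 94,670.81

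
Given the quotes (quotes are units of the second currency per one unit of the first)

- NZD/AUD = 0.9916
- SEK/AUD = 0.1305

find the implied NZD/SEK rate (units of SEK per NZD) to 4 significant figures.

1 NZD × 0.9916 = 0.9916 AUD
0.9916 AUD ÷ 0.1305 = 7.59847 SEK

NZD/SEK = 7.598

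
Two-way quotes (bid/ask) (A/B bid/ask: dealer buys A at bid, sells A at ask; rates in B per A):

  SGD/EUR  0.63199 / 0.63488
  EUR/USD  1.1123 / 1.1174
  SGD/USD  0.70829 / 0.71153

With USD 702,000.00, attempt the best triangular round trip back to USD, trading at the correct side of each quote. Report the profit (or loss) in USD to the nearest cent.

Net result: USD -1,113.15 (no profitable arbitrage after spreads)

Best loop USD → EUR → SGD → USD:
USD 702,000.00 ÷ 1.1174 (buy EUR at ask) = EUR 628,244.14
EUR 628,244.14 ÷ 0.63488 (buy SGD at ask) = SGD 989,547.85
SGD 989,547.85 × 0.70829 (sell SGD at bid) = USD 700,886.85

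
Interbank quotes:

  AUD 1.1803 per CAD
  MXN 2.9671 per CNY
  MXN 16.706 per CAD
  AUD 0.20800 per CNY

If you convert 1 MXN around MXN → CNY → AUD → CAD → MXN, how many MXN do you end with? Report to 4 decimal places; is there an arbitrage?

Around MXN → CNY → AUD → CAD → MXN: 1 ÷ 2.9671 × 0.20800 ÷ 1.1803 × 16.706 = 0.992227
Product < 1; profitable direction is MXN → CAD → AUD → CNY → MXN.

0.9922 (arbitrage exists)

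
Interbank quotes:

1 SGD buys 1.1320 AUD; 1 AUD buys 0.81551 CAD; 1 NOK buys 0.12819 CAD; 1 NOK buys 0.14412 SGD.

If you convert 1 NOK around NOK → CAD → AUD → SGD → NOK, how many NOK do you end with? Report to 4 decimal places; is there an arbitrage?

Around NOK → CAD → AUD → SGD → NOK: 1 × 0.12819 ÷ 0.81551 ÷ 1.1320 ÷ 0.14412 = 0.963505
Product < 1; profitable direction is NOK → SGD → AUD → CAD → NOK.

0.9635 (arbitrage exists)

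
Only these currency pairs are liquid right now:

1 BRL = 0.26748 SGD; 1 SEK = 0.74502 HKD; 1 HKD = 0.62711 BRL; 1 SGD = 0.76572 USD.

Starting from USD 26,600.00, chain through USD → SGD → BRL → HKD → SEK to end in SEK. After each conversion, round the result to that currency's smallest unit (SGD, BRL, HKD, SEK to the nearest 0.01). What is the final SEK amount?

SEK 277,976.91

USD 26,600.00 ÷ 0.76572 = SGD 34,738.55
SGD 34,738.55 ÷ 0.26748 = BRL 129,873.45
BRL 129,873.45 ÷ 0.62711 = HKD 207,098.36
HKD 207,098.36 ÷ 0.74502 = SEK 277,976.91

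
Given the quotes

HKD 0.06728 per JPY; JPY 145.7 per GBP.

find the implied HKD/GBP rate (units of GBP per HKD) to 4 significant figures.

HKD/GBP = 0.1020

1 HKD ÷ 0.06728 = 14.8633 JPY
14.8633 JPY ÷ 145.7 = 0.102013 GBP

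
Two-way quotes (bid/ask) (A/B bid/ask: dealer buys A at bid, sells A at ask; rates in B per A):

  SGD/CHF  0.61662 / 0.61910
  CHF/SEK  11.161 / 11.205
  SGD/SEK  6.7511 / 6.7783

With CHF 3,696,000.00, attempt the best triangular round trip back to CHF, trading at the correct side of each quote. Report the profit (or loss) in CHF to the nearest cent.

Best loop CHF → SEK → SGD → CHF:
CHF 3,696,000.00 × 11.161 (sell CHF at bid) = SEK 41,251,056.00
SEK 41,251,056.00 ÷ 6.7783 (buy SGD at ask) = SGD 6,085,752.47
SGD 6,085,752.47 × 0.61662 (sell SGD at bid) = CHF 3,752,596.69

Net profit: CHF 56,596.69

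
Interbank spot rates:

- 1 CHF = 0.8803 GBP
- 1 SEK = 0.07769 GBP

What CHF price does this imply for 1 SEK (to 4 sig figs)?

SEK/CHF = 0.08825

1 SEK × 0.07769 = 0.07769 GBP
0.07769 GBP ÷ 0.8803 = 0.088254 CHF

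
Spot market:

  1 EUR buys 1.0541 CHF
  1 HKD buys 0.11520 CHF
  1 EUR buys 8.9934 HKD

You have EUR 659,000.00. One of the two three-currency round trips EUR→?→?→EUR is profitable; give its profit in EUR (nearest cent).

Profit: EUR 11,487.74

Profitable loop is EUR → CHF → HKD → EUR:
EUR 659,000.00 × 1.0541 = CHF 694,651.90
CHF 694,651.90 ÷ 0.11520 = HKD 6,029,964.41
HKD 6,029,964.41 ÷ 8.9934 = EUR 670,487.74
Profit = EUR 670,487.74 − EUR 659,000.00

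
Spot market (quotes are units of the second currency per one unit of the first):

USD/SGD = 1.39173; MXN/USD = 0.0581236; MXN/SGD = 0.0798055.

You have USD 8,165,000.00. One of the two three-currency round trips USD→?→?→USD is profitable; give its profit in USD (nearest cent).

Profit: USD 111,197.78

Profitable loop is USD → SGD → MXN → USD:
USD 8,165,000.00 × 1.39173 = SGD 11,363,475.45
SGD 11,363,475.45 ÷ 0.0798055 = MXN 142,389,627.91
MXN 142,389,627.91 × 0.0581236 = USD 8,276,197.78
Profit = USD 8,276,197.78 − USD 8,165,000.00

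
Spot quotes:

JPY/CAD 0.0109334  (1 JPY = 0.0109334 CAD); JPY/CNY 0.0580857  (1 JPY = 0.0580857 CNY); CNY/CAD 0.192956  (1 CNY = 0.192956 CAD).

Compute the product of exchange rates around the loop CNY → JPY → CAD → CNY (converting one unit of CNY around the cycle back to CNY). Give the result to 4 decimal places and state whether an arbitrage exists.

Around CNY → JPY → CAD → CNY: 1 ÷ 0.0580857 × 0.0109334 ÷ 0.192956 = 0.975501
Product < 1; profitable direction is CNY → CAD → JPY → CNY.

0.9755 (arbitrage exists)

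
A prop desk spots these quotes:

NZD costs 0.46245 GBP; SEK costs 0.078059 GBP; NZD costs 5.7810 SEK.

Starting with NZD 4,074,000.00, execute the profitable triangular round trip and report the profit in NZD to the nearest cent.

Profit: NZD 101,032.45

Profitable loop is NZD → GBP → SEK → NZD:
NZD 4,074,000.00 × 0.46245 = GBP 1,884,021.30
GBP 1,884,021.30 ÷ 0.078059 = SEK 24,135,862.62
SEK 24,135,862.62 ÷ 5.7810 = NZD 4,175,032.45
Profit = NZD 4,175,032.45 − NZD 4,074,000.00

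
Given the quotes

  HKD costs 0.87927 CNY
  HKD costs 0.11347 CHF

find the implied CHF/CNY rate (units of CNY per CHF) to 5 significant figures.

CHF/CNY = 7.7489

1 CHF ÷ 0.11347 = 8.8129 HKD
8.8129 HKD × 0.87927 = 7.74892 CNY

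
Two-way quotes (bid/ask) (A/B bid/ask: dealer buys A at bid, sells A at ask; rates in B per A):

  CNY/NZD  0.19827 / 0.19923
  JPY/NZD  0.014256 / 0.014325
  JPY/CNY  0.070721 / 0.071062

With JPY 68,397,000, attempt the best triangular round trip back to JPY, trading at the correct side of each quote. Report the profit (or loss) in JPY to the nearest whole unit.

Net profit: JPY 474,982

Best loop JPY → NZD → CNY → JPY:
JPY 68,397,000 × 0.014256 (sell JPY at bid) = NZD 975,067.63
NZD 975,067.63 ÷ 0.19923 (buy CNY at ask) = CNY 4,894,180.76
CNY 4,894,180.76 ÷ 0.071062 (buy JPY at ask) = JPY 68,871,982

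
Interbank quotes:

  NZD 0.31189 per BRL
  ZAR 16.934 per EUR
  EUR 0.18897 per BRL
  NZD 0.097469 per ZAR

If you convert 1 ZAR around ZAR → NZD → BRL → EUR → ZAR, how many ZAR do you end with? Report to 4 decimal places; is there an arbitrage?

1.0000 (no arbitrage)

Around ZAR → NZD → BRL → EUR → ZAR: 1 × 0.097469 ÷ 0.31189 × 0.18897 × 16.934 = 1.000040
Product ≈ 1 (deviation 0.004%, within rounding noise).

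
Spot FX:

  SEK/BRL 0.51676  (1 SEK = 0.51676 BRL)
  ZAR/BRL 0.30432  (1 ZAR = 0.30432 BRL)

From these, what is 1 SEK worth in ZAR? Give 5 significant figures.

SEK/ZAR = 1.6981

1 SEK × 0.51676 = 0.51676 BRL
0.51676 BRL ÷ 0.30432 = 1.69808 ZAR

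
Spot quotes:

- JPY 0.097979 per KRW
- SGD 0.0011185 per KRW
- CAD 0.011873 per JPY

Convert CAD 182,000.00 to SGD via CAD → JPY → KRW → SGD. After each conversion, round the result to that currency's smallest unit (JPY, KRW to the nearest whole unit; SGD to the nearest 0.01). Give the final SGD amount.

CAD 182,000.00 ÷ 0.011873 = JPY 15,328,897
JPY 15,328,897 ÷ 0.097979 = KRW 156,450,842
KRW 156,450,842 × 0.0011185 = SGD 174,990.27

SGD 174,990.27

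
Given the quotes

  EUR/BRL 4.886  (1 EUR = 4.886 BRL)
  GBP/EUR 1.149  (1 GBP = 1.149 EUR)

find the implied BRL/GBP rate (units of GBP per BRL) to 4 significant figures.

1 BRL ÷ 4.886 = 0.204666 EUR
0.204666 EUR ÷ 1.149 = 0.178126 GBP

BRL/GBP = 0.1781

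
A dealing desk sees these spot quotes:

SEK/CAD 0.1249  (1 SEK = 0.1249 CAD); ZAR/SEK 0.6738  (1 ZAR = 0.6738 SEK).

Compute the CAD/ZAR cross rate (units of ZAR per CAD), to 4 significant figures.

CAD/ZAR = 11.88

1 CAD ÷ 0.1249 = 8.00641 SEK
8.00641 SEK ÷ 0.6738 = 11.8825 ZAR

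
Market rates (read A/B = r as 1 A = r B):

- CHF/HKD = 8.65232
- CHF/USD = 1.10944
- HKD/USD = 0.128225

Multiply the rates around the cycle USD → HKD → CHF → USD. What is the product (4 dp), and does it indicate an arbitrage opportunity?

Around USD → HKD → CHF → USD: 1 ÷ 0.128225 ÷ 8.65232 × 1.10944 = 0.999997
Product ≈ 1 (deviation 0.000%, within rounding noise).

1.0000 (no arbitrage)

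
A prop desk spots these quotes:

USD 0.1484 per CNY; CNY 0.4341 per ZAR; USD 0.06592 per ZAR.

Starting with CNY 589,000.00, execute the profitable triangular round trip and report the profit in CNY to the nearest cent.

Profit: CNY 13,710.57

Profitable loop is CNY → ZAR → USD → CNY:
CNY 589,000.00 ÷ 0.4341 = ZAR 1,356,830.22
ZAR 1,356,830.22 × 0.06592 = USD 89,442.25
USD 89,442.25 ÷ 0.1484 = CNY 602,710.57
Profit = CNY 602,710.57 − CNY 589,000.00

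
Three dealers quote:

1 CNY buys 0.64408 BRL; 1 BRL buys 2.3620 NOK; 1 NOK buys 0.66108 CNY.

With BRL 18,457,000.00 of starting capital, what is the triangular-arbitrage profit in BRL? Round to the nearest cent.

Profitable loop is BRL → NOK → CNY → BRL:
BRL 18,457,000.00 × 2.3620 = NOK 43,595,434.00
NOK 43,595,434.00 × 0.66108 = CNY 28,820,069.51
CNY 28,820,069.51 × 0.64408 = BRL 18,562,430.37
Profit = BRL 18,562,430.37 − BRL 18,457,000.00

Profit: BRL 105,430.37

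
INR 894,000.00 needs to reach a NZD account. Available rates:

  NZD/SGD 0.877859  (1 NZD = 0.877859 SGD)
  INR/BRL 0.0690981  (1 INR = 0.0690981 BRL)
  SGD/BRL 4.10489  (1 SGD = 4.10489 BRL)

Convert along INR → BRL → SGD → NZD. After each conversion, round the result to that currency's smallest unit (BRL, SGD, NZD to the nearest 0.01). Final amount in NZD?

NZD 17,142.63

INR 894,000.00 × 0.0690981 = BRL 61,773.70
BRL 61,773.70 ÷ 4.10489 = SGD 15,048.81
SGD 15,048.81 ÷ 0.877859 = NZD 17,142.63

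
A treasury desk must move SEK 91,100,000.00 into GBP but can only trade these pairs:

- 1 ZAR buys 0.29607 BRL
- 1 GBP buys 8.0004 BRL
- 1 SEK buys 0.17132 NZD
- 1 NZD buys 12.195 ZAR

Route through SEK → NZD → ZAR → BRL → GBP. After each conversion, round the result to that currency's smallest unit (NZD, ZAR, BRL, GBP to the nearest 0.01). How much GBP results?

GBP 7,043,539.43

SEK 91,100,000.00 × 0.17132 = NZD 15,607,252.00
NZD 15,607,252.00 × 12.195 = ZAR 190,330,438.14
ZAR 190,330,438.14 × 0.29607 = BRL 56,351,132.82
BRL 56,351,132.82 ÷ 8.0004 = GBP 7,043,539.43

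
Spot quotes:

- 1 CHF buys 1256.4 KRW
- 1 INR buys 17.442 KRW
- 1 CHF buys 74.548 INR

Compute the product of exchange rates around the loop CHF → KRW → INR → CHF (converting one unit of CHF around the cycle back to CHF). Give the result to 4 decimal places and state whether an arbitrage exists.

0.9663 (arbitrage exists)

Around CHF → KRW → INR → CHF: 1 × 1256.4 ÷ 17.442 ÷ 74.548 = 0.966264
Product < 1; profitable direction is CHF → INR → KRW → CHF.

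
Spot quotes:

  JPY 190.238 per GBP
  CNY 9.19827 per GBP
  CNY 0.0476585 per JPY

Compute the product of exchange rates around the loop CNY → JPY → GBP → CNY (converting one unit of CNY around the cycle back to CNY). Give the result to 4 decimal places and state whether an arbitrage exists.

1.0145 (arbitrage exists)

Around CNY → JPY → GBP → CNY: 1 ÷ 0.0476585 ÷ 190.238 × 9.19827 = 1.014538
Product > 1; profitable direction is CNY → JPY → GBP → CNY.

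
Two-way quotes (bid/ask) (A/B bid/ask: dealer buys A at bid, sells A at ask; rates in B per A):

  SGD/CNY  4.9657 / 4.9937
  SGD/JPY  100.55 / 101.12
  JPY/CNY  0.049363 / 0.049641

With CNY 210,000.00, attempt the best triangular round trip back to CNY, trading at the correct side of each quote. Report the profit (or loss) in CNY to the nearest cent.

Best loop CNY → SGD → JPY → CNY:
CNY 210,000.00 ÷ 4.9937 (buy SGD at ask) = SGD 42,052.99
SGD 42,052.99 × 100.55 (sell SGD at bid) = JPY 4,228,428
JPY 4,228,428 × 0.049363 (sell JPY at bid) = CNY 208,727.88

Net result: CNY -1,272.12 (no profitable arbitrage after spreads)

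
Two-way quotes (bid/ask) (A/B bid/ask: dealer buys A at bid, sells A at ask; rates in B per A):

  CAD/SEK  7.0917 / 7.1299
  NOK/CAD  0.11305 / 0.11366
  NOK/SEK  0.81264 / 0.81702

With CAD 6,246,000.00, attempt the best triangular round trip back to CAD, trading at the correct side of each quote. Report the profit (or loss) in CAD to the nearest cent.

Net profit: CAD 17,384.67

Best loop CAD → NOK → SEK → CAD:
CAD 6,246,000.00 ÷ 0.11366 (buy NOK at ask) = NOK 54,953,369.70
NOK 54,953,369.70 × 0.81264 (sell NOK at bid) = SEK 44,657,306.35
SEK 44,657,306.35 ÷ 7.1299 (buy CAD at ask) = CAD 6,263,384.67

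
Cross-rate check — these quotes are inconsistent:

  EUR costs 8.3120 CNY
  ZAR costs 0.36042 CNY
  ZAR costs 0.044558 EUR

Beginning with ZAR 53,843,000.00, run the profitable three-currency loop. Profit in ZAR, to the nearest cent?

Profit: ZAR 1,485,843.31

Profitable loop is ZAR → EUR → CNY → ZAR:
ZAR 53,843,000.00 × 0.044558 = EUR 2,399,136.39
EUR 2,399,136.39 × 8.3120 = CNY 19,941,621.71
CNY 19,941,621.71 ÷ 0.36042 = ZAR 55,328,843.31
Profit = ZAR 55,328,843.31 − ZAR 53,843,000.00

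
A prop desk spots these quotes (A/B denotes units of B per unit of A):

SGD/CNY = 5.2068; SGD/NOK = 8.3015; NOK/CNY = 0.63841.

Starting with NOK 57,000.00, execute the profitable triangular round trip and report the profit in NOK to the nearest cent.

Profit: NOK 1,017.66

Profitable loop is NOK → CNY → SGD → NOK:
NOK 57,000.00 × 0.63841 = CNY 36,389.37
CNY 36,389.37 ÷ 5.2068 = SGD 6,988.82
SGD 6,988.82 × 8.3015 = NOK 58,017.66
Profit = NOK 58,017.66 − NOK 57,000.00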